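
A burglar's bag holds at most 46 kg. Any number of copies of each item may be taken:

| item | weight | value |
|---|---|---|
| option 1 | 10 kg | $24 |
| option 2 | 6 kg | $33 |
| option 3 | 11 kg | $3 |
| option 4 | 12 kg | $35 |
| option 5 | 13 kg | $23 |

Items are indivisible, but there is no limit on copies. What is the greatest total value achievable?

Best value-per-unit is option 2 at 33/6, and filling with it alone uses weight 7×6=42. No mix of the others beats 7×33 = 231.

$231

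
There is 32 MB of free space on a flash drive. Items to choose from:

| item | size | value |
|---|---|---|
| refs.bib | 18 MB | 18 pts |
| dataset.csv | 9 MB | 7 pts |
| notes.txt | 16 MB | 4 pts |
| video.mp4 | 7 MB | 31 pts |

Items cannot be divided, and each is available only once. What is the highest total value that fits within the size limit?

Check high-value combinations within 32 MB:
- refs.bib+video.mp4: size 18+7=25, value 18+31=49
- dataset.csv+notes.txt+video.mp4: size 9+16+7=32, value 7+4+31=42
- dataset.csv+video.mp4: size 9+7=16, value 7+31=38
Best: 49 pts.

49 pts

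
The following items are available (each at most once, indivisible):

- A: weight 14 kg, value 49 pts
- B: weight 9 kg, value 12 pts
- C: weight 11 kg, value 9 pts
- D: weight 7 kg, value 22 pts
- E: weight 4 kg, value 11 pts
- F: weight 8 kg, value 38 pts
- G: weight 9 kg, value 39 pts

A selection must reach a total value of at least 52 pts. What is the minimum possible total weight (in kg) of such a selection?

Subsets with value ≥ 52, sorted by total weight:
- D+F: weight 15, value 60
- D+G: weight 16, value 61
Minimum weight: 15 kg.

15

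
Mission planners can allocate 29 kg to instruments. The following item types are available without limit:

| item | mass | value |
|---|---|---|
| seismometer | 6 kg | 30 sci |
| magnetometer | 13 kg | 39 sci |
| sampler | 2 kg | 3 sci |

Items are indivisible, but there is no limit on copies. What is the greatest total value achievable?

126 sci

Best value-per-unit is seismometer at 30/6; filling with it alone gives 4×30 = 120.
Optimal mix: 4×seismometer + 2×sampler → mass 28, value 126.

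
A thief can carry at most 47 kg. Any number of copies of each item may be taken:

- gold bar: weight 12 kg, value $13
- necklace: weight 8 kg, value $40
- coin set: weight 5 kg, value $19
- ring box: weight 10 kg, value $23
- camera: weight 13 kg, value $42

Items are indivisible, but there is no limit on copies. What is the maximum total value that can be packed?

$219

Best value-per-unit is necklace at 40/8; filling with it alone gives 5×40 = 200.
Optimal mix: 5×necklace + 1×coin set → weight 45, value 219.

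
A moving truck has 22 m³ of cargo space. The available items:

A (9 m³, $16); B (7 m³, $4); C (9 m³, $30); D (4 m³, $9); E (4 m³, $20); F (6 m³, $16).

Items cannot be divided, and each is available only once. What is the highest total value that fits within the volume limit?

$66

This is a 0/1 knapsack; check combinations near the capacity.
- C+E+F: volume 9+4+6=19, value 30+20+16=66
- A+C+E: volume 9+9+4=22, value 16+30+20=66
- C+D+E: volume 9+4+4=17, value 30+9+20=59
- C+D+F: volume 9+4+6=19, value 30+9+16=55
Best: $66.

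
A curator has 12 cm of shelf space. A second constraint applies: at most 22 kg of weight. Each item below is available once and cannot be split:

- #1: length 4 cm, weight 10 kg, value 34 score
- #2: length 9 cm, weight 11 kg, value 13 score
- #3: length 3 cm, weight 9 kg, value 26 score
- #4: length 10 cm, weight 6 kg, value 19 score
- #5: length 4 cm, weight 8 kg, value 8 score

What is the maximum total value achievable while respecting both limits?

60 score

Feasible sets respecting both limits:
- #1+#3: length 7, weight 19, value 60
- #1+#5: length 8, weight 18, value 42
- #2+#3: length 12, weight 20, value 39
- #1: length 4, weight 10, value 34
Best: 60 score.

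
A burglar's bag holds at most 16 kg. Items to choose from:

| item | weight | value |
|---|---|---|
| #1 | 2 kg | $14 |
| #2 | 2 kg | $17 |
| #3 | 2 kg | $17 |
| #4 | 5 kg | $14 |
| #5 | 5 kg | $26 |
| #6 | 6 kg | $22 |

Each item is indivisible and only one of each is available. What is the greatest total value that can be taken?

$88

Check high-value combinations within 16 kg:
- #1+#2+#3+#4+#5: weight 2+2+2+5+5=16, value 14+17+17+14+26=88
- #2+#3+#5+#6: weight 2+2+5+6=15, value 17+17+26+22=82
- #1+#2+#5+#6: weight 2+2+5+6=15, value 14+17+26+22=79
Best: $88.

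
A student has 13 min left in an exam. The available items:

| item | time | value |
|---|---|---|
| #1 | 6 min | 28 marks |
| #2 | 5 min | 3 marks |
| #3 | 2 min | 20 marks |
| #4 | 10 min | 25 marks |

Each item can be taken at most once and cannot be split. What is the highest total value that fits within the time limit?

51 marks

This is a 0/1 knapsack; check combinations near the capacity.
- #1+#2+#3: time 6+5+2=13, value 28+3+20=51
- #1+#3: time 6+2=8, value 28+20=48
- #3+#4: time 2+10=12, value 20+25=45
Best: 51 marks.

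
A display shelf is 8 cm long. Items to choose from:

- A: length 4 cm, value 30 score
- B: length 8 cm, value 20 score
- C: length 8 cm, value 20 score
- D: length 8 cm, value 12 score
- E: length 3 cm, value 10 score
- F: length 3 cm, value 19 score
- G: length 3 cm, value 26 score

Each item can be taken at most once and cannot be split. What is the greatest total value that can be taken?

56 score

This is a 0/1 knapsack; check combinations near the capacity.
- A+G: length 4+3=7, value 30+26=56
- A+F: length 4+3=7, value 30+19=49
- F+G: length 3+3=6, value 19+26=45
Best: 56 score.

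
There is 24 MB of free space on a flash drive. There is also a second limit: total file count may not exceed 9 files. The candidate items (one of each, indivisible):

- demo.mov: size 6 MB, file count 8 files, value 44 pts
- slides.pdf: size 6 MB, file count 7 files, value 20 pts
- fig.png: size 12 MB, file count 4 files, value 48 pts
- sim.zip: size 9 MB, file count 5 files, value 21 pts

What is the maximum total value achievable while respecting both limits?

69 pts

Feasible sets respecting both limits:
- fig.png+sim.zip: size 21, file count 9, value 69
- fig.png: size 12, file count 4, value 48
- demo.mov: size 6, file count 8, value 44
Best: 69 pts.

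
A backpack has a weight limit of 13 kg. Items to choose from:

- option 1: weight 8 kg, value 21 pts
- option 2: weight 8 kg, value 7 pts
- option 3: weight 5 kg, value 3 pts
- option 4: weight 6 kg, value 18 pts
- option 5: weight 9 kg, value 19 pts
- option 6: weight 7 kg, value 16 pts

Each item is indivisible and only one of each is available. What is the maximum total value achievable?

Check high-value combinations within 13 kg:
- option 4+option 6: weight 6+7=13, value 18+16=34
- option 1+option 3: weight 8+5=13, value 21+3=24
- option 1: weight 8, value 21
- option 3+option 4: weight 5+6=11, value 3+18=21
Best: 34 pts.

34 pts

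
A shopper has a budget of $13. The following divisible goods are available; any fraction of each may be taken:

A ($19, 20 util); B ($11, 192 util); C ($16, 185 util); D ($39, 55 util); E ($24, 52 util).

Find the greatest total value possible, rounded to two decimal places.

215.13

Take in order of value per unit:
- B (192/11 per unit): all 11 → value 192, running total 192.00
- C (185/16 per unit): 2 of 16 → value 2×185/16 = 23.1250, running total 215.13
Total 215.13.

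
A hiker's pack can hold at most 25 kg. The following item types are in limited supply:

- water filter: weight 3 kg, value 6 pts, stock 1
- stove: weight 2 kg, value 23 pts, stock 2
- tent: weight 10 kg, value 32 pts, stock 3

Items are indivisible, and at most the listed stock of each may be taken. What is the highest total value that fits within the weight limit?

110 pts

Top feasible selections:
- 2×stove + 2×tent: weight 24, value 110
- 1×water filter + 1×stove + 2×tent: weight 25, value 93
- 1×stove + 2×tent: weight 22, value 87
- 1×water filter + 2×stove + 1×tent: weight 17, value 84
Best: 110 pts.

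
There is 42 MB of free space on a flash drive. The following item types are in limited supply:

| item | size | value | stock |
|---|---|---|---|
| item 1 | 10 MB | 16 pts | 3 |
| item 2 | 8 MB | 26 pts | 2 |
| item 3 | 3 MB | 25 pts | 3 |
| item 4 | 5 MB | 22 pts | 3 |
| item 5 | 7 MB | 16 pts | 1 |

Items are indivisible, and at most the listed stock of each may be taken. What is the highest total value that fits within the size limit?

193 pts

Top feasible selections:
- 2×item 2 + 3×item 3 + 3×item 4: size 40, value 193
- 2×item 2 + 3×item 3 + 2×item 4 + 1×item 5: size 42, value 187
- 1×item 2 + 3×item 3 + 3×item 4 + 1×item 5: size 39, value 183
- 1×item 1 + 1×item 2 + 3×item 3 + 3×item 4: size 42, value 183
Best: 193 pts.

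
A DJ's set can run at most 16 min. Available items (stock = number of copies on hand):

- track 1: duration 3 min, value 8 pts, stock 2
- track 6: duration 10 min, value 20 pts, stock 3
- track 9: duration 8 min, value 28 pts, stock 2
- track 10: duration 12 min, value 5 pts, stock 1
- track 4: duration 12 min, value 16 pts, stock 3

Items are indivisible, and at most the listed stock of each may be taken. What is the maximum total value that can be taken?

Best selections within duration 16 and stock limits:
- 2×track 9: duration 16, value 56
- 2×track 1 + 1×track 9: duration 14, value 44
Best: 56 pts.

56 pts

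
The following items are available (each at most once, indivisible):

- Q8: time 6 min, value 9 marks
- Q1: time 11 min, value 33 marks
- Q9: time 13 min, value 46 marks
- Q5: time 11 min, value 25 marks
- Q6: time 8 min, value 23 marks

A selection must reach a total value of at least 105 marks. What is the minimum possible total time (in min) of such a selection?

Subsets with value ≥ 105, sorted by total time:
- Q8+Q1+Q9+Q6: time 38, value 111
- Q8+Q1+Q9+Q5: time 41, value 113
- Q1+Q9+Q5+Q6: time 43, value 127
- Q8+Q1+Q9+Q5+Q6: time 49, value 136
Minimum time: 38 min.

38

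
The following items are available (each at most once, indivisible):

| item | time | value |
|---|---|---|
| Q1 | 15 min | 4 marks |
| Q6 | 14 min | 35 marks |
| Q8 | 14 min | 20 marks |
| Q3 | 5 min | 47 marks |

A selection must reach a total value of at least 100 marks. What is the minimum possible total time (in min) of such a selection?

Subsets with value ≥ 100, sorted by total time:
- Q6+Q8+Q3: time 33, value 102
- Q1+Q6+Q8+Q3: time 48, value 106
Minimum time: 33 min.

33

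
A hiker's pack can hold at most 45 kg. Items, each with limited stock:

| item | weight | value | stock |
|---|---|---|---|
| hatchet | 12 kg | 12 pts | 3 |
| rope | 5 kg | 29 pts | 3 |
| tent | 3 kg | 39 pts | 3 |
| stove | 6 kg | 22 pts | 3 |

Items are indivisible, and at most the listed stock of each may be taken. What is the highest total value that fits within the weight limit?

270 pts

Best selections within weight 45 and stock limits:
- 3×rope + 3×tent + 3×stove: weight 42, value 270
- 3×rope + 3×tent + 2×stove: weight 36, value 248
- 2×rope + 3×tent + 3×stove: weight 37, value 241
- 1×hatchet + 3×rope + 3×tent + 1×stove: weight 42, value 238
Best: 270 pts.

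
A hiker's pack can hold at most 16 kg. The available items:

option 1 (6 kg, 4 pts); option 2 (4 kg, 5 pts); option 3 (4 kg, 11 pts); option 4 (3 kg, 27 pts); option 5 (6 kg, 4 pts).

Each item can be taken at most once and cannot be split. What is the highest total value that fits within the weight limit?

43 pts

Check high-value combinations within 16 kg:
- option 2+option 3+option 4: weight 4+4+3=11, value 5+11+27=43
- option 1+option 3+option 4: weight 6+4+3=13, value 4+11+27=42
- option 3+option 4+option 5: weight 4+3+6=13, value 11+27+4=42
- option 3+option 4: weight 4+3=7, value 11+27=38
- option 1+option 2+option 4: weight 6+4+3=13, value 4+5+27=36
Best: 43 pts.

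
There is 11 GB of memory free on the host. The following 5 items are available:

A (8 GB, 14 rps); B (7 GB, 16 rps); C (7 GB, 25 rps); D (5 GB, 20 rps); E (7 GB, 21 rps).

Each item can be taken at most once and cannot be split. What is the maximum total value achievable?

25 rps

This is a 0/1 knapsack; check combinations near the capacity.
- C: memory 7, value 25
- E: memory 7, value 21
- D: memory 5, value 20
Best: 25 rps.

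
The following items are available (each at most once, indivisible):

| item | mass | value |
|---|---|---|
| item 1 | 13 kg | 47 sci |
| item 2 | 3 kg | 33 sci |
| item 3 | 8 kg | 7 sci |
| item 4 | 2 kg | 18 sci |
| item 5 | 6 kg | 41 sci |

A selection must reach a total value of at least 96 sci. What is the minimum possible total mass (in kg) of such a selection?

Subsets with value ≥ 96, sorted by total mass:
- item 1+item 2+item 4: mass 18, value 98
- item 2+item 3+item 4+item 5: mass 19, value 99
- item 1+item 4+item 5: mass 21, value 106
- item 1+item 2+item 5: mass 22, value 121
Minimum mass: 18 kg.

18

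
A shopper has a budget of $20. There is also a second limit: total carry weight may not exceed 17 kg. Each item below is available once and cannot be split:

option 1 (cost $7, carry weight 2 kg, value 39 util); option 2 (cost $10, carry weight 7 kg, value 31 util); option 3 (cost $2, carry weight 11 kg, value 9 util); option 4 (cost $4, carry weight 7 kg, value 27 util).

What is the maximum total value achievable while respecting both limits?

Feasible sets respecting both limits:
- option 1+option 2: cost 17, carry weight 9, value 70
- option 1+option 4: cost 11, carry weight 9, value 66
- option 2+option 4: cost 14, carry weight 14, value 58
Best: 70 util.

70 util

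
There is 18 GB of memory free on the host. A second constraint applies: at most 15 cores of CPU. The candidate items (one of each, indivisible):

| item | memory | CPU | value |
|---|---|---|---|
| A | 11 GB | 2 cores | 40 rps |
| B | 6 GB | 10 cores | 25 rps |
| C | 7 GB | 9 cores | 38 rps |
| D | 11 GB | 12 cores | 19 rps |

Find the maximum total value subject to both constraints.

Feasible sets respecting both limits:
- A+C: memory 18, CPU 11, value 78
- A+B: memory 17, CPU 12, value 65
- A: memory 11, CPU 2, value 40
Best: 78 rps.

78 rps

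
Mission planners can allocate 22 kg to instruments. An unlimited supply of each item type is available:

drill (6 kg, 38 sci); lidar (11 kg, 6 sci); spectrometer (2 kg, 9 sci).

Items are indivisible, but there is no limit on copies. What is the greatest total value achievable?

132 sci

Best value-per-unit is drill at 38/6; filling with it alone gives 3×38 = 114.
Optimal mix: 3×drill + 2×spectrometer → mass 22, value 132.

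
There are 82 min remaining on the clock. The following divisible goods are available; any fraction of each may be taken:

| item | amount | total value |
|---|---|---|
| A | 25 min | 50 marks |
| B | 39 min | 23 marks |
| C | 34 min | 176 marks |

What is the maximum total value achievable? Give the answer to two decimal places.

239.56

Take in order of value per unit:
- C (176/34 per unit): all 34 → value 176, running total 176.00
- A (50/25 per unit): all 25 → value 50, running total 226.00
- B (23/39 per unit): 23 of 39 → value 23×23/39 = 13.5641, running total 239.56
Total 239.56.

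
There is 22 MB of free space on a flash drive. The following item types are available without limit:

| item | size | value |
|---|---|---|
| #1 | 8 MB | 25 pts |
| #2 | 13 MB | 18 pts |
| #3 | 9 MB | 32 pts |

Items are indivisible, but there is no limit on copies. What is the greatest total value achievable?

Best value-per-unit is #3 at 32/9, and filling with it alone uses size 2×9=18. No mix of the others beats 2×32 = 64.

64 pts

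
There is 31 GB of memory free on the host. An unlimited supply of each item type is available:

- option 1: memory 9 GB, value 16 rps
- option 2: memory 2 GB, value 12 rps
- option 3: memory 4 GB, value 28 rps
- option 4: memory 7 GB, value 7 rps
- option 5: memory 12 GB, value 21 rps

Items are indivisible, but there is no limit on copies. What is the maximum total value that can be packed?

208 rps

Best value-per-unit is option 3 at 28/4; filling with it alone gives 7×28 = 196.
Optimal mix: 1×option 2 + 7×option 3 → memory 30, value 208.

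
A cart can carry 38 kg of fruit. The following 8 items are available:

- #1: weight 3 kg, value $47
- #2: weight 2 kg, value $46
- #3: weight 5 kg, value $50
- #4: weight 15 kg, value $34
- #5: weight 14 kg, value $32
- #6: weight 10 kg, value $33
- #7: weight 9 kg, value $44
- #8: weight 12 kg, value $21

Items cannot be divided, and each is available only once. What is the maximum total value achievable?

$221

Check high-value combinations within 38 kg:
- #1+#2+#3+#4+#7: weight 3+2+5+15+9=34, value 47+46+50+34+44=221
- #1+#2+#3+#6+#7: weight 3+2+5+10+9=29, value 47+46+50+33+44=220
- #1+#2+#3+#5+#7: weight 3+2+5+14+9=33, value 47+46+50+32+44=219
Best: $221.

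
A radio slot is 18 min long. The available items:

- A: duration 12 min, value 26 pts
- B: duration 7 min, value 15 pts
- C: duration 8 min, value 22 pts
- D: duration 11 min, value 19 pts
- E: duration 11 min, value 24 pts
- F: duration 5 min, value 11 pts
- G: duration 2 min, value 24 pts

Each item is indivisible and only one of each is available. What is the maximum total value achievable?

Check high-value combinations within 18 min:
- B+C+G: duration 7+8+2=17, value 15+22+24=61
- E+F+G: duration 11+5+2=18, value 24+11+24=59
- C+F+G: duration 8+5+2=15, value 22+11+24=57
- D+F+G: duration 11+5+2=18, value 19+11+24=54
Best: 61 pts.

61 pts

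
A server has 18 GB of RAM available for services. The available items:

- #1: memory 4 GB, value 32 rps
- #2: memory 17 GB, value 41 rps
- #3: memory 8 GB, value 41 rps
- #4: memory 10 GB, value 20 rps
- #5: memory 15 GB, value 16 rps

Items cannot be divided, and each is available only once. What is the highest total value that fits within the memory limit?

73 rps

This is a 0/1 knapsack; check combinations near the capacity.
- #1+#3: memory 4+8=12, value 32+41=73
- #3+#4: memory 8+10=18, value 41+20=61
- #1+#4: memory 4+10=14, value 32+20=52
- #3: memory 8, value 41
Best: 73 rps.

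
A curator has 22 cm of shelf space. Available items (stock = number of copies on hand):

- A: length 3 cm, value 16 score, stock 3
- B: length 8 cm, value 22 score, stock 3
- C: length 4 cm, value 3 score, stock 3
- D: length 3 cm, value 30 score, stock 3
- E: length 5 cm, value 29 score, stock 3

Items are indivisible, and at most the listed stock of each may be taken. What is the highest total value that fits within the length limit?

Top feasible selections:
- 1×A + 3×D + 2×E: length 22, value 164
- 2×A + 3×D + 1×E: length 20, value 151
- 2×A + 2×D + 2×E: length 22, value 150
- 3×D + 2×E: length 19, value 148
Best: 164 score.

164 score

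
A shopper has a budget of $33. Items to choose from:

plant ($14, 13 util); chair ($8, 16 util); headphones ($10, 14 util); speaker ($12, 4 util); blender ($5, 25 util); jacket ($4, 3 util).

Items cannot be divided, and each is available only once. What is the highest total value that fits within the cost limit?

Check high-value combinations within $33:
- chair+headphones+blender+jacket: cost 8+10+5+4=27, value 16+14+25+3=58
- plant+chair+blender+jacket: cost 14+8+5+4=31, value 13+16+25+3=57
- chair+headphones+blender: cost 8+10+5=23, value 16+14+25=55
Best: 58 util.

58 util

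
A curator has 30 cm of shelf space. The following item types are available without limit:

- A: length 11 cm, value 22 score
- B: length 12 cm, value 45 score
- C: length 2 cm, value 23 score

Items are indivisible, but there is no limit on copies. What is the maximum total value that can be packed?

345 score

Best value-per-unit is C at 23/2, and filling with it alone uses length 15×2=30. No mix of the others beats 15×23 = 345.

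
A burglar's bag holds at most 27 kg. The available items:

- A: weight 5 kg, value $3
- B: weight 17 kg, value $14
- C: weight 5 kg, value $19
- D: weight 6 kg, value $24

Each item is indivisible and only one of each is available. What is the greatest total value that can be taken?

Check high-value combinations within 27 kg:
- A+C+D: weight 5+5+6=16, value 3+19+24=46
- C+D: weight 5+6=11, value 19+24=43
- B+D: weight 17+6=23, value 14+24=38
Best: $46.

$46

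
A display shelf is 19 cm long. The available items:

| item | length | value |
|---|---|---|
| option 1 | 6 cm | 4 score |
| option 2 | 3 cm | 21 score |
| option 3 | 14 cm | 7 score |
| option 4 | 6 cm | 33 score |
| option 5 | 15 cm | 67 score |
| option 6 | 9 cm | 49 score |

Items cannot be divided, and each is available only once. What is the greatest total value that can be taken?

103 score

Check high-value combinations within 19 cm:
- option 2+option 4+option 6: length 3+6+9=18, value 21+33+49=103
- option 2+option 5: length 3+15=18, value 21+67=88
- option 4+option 6: length 6+9=15, value 33+49=82
Best: 103 score.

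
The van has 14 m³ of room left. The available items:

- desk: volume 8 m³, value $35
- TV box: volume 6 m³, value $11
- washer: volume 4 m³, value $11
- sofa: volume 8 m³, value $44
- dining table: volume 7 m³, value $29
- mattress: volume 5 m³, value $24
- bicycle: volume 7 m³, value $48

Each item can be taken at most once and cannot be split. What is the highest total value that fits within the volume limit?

Check high-value combinations within 14 m³:
- dining table+bicycle: volume 7+7=14, value 29+48=77
- mattress+bicycle: volume 5+7=12, value 24+48=72
- sofa+mattress: volume 8+5=13, value 44+24=68
- washer+bicycle: volume 4+7=11, value 11+48=59
Best: $77.

$77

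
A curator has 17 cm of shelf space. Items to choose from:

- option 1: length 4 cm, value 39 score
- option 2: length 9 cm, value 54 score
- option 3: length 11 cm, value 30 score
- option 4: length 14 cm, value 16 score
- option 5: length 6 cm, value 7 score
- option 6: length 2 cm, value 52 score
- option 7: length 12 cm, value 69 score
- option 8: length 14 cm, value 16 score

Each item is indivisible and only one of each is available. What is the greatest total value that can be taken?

This is a 0/1 knapsack; check combinations near the capacity.
- option 1+option 2+option 6: length 4+9+2=15, value 39+54+52=145
- option 6+option 7: length 2+12=14, value 52+69=121
- option 1+option 3+option 6: length 4+11+2=17, value 39+30+52=121
- option 2+option 5+option 6: length 9+6+2=17, value 54+7+52=113
- option 1+option 7: length 4+12=16, value 39+69=108
Best: 145 score.

145 score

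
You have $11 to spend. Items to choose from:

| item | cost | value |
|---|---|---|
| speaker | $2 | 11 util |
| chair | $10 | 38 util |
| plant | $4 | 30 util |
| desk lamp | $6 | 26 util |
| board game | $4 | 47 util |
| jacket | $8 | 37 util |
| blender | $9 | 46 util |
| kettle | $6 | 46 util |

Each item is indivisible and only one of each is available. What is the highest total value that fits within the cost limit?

93 util

Check high-value combinations within $11:
- board game+kettle: cost 4+6=10, value 47+46=93
- speaker+plant+board game: cost 2+4+4=10, value 11+30+47=88
- plant+board game: cost 4+4=8, value 30+47=77
- plant+kettle: cost 4+6=10, value 30+46=76
- desk lamp+board game: cost 6+4=10, value 26+47=73
Best: 93 util.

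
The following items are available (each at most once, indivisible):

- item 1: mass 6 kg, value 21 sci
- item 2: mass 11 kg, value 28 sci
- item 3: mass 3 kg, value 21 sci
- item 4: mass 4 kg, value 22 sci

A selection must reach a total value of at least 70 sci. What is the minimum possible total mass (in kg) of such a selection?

18

Subsets with value ≥ 70, sorted by total mass:
- item 2+item 3+item 4: mass 18, value 71
- item 1+item 2+item 3: mass 20, value 70
- item 1+item 2+item 4: mass 21, value 71
- item 1+item 2+item 3+item 4: mass 24, value 92
Minimum mass: 18 kg.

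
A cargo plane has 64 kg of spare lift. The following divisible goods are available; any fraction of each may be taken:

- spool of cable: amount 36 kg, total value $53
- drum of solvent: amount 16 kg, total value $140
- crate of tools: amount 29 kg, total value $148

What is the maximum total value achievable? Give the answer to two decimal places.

315.97

Take in order of value per unit:
- drum of solvent (140/16 per unit): all 16 → value 140, running total 140.00
- crate of tools (148/29 per unit): all 29 → value 148, running total 288.00
- spool of cable (53/36 per unit): 19 of 36 → value 19×53/36 = 27.9722, running total 315.97
Total 315.97.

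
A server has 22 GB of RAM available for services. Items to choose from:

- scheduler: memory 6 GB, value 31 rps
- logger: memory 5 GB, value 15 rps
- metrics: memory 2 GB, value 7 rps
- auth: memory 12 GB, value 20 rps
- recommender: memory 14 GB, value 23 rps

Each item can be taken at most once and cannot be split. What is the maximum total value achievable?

61 rps

Check high-value combinations within 22 GB:
- scheduler+metrics+recommender: memory 6+2+14=22, value 31+7+23=61
- scheduler+metrics+auth: memory 6+2+12=20, value 31+7+20=58
- scheduler+recommender: memory 6+14=20, value 31+23=54
- scheduler+logger+metrics: memory 6+5+2=13, value 31+15+7=53
- scheduler+auth: memory 6+12=18, value 31+20=51
Best: 61 rps.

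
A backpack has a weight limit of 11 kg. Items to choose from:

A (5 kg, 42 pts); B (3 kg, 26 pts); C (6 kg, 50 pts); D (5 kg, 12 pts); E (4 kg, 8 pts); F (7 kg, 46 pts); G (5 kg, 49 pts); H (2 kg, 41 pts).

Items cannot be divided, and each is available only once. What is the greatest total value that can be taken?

Check high-value combinations within 11 kg:
- B+C+H: weight 3+6+2=11, value 26+50+41=117
- B+G+H: weight 3+5+2=10, value 26+49+41=116
- A+B+H: weight 5+3+2=10, value 42+26+41=109
- C+G: weight 6+5=11, value 50+49=99
- E+G+H: weight 4+5+2=11, value 8+49+41=98
Best: 117 pts.

117 pts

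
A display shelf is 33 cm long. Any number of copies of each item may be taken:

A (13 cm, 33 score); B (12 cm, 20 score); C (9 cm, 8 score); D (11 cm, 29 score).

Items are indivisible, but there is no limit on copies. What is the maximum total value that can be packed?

87 score

Best value-per-unit is D at 29/11, and filling with it alone uses length 3×11=33. No mix of the others beats 3×29 = 87.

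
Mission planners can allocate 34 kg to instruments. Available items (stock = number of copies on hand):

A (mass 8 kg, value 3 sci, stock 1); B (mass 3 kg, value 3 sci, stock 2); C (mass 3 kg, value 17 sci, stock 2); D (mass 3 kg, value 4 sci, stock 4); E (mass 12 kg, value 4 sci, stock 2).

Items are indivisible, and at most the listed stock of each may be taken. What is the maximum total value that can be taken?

Top feasible selections:
- 1×A + 2×B + 2×C + 4×D: mass 32, value 59
- 1×B + 2×C + 4×D + 1×E: mass 33, value 57
Best: 59 sci.

59 sci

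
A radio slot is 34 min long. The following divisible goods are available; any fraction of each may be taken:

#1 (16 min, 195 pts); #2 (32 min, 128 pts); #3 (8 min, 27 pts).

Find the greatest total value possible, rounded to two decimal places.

Take in order of value per unit:
- #1 (195/16 per unit): all 16 → value 195, running total 195.00
- #2 (128/32 per unit): 18 of 32 → value 18×128/32 = 72.0000, running total 267.00
Total 267.00.

267.00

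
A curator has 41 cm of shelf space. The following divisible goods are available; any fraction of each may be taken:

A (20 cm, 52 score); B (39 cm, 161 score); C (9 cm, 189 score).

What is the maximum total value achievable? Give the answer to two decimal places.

Take in order of value per unit:
- C (189/9 per unit): all 9 → value 189, running total 189.00
- B (161/39 per unit): 32 of 39 → value 32×161/39 = 132.1026, running total 321.10
Total 321.10.

321.10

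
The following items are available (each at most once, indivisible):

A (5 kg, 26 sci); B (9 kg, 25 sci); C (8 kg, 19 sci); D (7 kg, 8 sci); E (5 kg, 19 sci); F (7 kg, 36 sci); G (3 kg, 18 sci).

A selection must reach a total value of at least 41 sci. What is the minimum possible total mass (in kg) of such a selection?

8

Subsets with value ≥ 41, sorted by total mass:
- A+G: mass 8, value 44
- F+G: mass 10, value 54
- A+E: mass 10, value 45
- A+F: mass 12, value 62
Minimum mass: 8 kg.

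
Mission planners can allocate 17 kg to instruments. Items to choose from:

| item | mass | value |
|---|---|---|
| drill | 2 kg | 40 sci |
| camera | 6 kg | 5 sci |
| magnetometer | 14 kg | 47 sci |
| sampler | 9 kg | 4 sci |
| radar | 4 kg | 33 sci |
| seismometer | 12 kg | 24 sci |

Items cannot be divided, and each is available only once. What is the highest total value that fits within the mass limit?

87 sci

Check high-value combinations within 17 kg:
- drill+magnetometer: mass 2+14=16, value 40+47=87
- drill+camera+radar: mass 2+6+4=12, value 40+5+33=78
- drill+sampler+radar: mass 2+9+4=15, value 40+4+33=77
- drill+radar: mass 2+4=6, value 40+33=73
Best: 87 sci.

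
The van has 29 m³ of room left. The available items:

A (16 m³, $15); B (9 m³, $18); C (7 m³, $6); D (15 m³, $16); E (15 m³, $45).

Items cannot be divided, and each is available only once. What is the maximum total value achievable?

$63

Check high-value combinations within 29 m³:
- B+E: volume 9+15=24, value 18+45=63
- C+E: volume 7+15=22, value 6+45=51
- E: volume 15, value 45
Best: $63.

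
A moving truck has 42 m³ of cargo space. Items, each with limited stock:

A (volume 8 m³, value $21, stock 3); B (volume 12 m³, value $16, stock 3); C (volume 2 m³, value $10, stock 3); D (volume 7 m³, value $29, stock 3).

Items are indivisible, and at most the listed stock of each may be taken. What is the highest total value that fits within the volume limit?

Top feasible selections:
- 2×A + 2×C + 3×D: volume 41, value 149
- 3×A + 2×C + 2×D: volume 42, value 141
Best: $149.

$149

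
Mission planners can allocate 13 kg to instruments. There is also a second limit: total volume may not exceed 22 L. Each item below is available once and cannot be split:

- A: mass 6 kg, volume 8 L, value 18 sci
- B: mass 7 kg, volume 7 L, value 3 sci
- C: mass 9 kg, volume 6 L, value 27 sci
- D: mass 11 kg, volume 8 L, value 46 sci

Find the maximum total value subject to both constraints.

46 sci

Feasible sets respecting both limits:
- D: mass 11, volume 8, value 46
- C: mass 9, volume 6, value 27
- A+B: mass 13, volume 15, value 21
- A: mass 6, volume 8, value 18
Best: 46 sci.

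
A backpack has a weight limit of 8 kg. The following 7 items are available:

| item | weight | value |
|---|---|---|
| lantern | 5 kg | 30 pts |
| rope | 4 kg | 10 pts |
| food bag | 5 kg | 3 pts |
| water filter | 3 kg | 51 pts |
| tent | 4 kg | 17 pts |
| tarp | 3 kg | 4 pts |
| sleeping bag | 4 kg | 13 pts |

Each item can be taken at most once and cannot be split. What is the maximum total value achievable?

81 pts

This is a 0/1 knapsack; check combinations near the capacity.
- lantern+water filter: weight 5+3=8, value 30+51=81
- water filter+tent: weight 3+4=7, value 51+17=68
- water filter+sleeping bag: weight 3+4=7, value 51+13=64
- rope+water filter: weight 4+3=7, value 10+51=61
Best: 81 pts.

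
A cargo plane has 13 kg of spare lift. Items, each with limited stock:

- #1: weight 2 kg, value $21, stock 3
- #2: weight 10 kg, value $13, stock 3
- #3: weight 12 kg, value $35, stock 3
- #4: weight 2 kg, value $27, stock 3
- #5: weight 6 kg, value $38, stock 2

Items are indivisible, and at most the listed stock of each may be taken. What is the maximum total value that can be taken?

$144

Top feasible selections:
- 3×#1 + 3×#4: weight 12, value 144
- 2×#1 + 3×#4: weight 10, value 123
Best: $144.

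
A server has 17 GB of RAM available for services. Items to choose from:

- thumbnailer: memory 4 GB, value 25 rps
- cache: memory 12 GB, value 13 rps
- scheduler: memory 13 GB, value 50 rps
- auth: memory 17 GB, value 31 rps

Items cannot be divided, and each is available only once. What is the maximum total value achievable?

Check high-value combinations within 17 GB:
- thumbnailer+scheduler: memory 4+13=17, value 25+50=75
- scheduler: memory 13, value 50
- thumbnailer+cache: memory 4+12=16, value 25+13=38
Best: 75 rps.

75 rps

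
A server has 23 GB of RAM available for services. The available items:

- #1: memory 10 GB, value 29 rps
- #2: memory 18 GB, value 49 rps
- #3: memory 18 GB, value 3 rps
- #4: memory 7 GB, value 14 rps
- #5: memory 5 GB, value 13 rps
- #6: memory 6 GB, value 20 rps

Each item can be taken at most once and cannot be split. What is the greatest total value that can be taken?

63 rps

Check high-value combinations within 23 GB:
- #1+#4+#6: memory 10+7+6=23, value 29+14+20=63
- #1+#5+#6: memory 10+5+6=21, value 29+13+20=62
- #2+#5: memory 18+5=23, value 49+13=62
- #1+#4+#5: memory 10+7+5=22, value 29+14+13=56
- #1+#6: memory 10+6=16, value 29+20=49
Best: 63 rps.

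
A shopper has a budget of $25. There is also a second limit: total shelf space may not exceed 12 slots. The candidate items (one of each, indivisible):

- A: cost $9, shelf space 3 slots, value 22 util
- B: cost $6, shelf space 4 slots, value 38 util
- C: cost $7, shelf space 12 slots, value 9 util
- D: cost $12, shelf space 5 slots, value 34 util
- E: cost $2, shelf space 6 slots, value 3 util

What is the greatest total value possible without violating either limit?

72 util

Feasible sets respecting both limits:
- B+D: cost 18, shelf space 9, value 72
- A+B: cost 15, shelf space 7, value 60
- A+D: cost 21, shelf space 8, value 56
Best: 72 util.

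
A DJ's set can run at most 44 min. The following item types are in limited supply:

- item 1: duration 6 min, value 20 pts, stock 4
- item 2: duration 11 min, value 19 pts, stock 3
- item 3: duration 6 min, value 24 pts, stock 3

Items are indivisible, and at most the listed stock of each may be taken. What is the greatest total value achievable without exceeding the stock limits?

Best selections within duration 44 and stock limits:
- 4×item 1 + 3×item 3: duration 42, value 152
- 3×item 1 + 3×item 3: duration 36, value 132
Best: 152 pts.

152 pts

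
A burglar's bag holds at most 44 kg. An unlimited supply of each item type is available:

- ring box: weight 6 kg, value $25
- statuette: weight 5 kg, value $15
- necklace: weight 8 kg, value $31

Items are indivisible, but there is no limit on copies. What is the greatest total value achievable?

Best value-per-unit is ring box at 25/6; filling with it alone gives 7×25 = 175.
Optimal mix: 6×ring box + 1×necklace → weight 44, value 181.

$181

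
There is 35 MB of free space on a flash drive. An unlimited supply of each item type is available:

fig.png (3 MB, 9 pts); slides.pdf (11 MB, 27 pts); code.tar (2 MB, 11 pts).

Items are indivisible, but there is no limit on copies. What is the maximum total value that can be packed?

187 pts

Best value-per-unit is code.tar at 11/2, and filling with it alone uses size 17×2=34. No mix of the others beats 17×11 = 187.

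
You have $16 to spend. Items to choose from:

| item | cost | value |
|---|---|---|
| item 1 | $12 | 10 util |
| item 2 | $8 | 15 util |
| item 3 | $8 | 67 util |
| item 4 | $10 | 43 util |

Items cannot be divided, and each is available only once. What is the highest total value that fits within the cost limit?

This is a 0/1 knapsack; check combinations near the capacity.
- item 2+item 3: cost 8+8=16, value 15+67=82
- item 3: cost 8, value 67
- item 4: cost 10, value 43
- item 2: cost 8, value 15
- item 1: cost 12, value 10
Best: 82 util.

82 util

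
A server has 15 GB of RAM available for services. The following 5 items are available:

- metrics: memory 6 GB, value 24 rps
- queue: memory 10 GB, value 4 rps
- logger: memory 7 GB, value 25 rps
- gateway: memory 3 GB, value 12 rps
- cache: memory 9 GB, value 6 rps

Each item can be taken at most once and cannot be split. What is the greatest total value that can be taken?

This is a 0/1 knapsack; check combinations near the capacity.
- metrics+logger: memory 6+7=13, value 24+25=49
- logger+gateway: memory 7+3=10, value 25+12=37
- metrics+gateway: memory 6+3=9, value 24+12=36
Best: 49 rps.

49 rps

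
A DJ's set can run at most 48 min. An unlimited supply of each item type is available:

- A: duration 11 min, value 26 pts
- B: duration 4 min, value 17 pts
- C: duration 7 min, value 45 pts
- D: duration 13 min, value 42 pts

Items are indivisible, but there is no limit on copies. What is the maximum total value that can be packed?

287 pts

Best value-per-unit is C at 45/7; filling with it alone gives 6×45 = 270.
Optimal mix: 1×B + 6×C → duration 46, value 287.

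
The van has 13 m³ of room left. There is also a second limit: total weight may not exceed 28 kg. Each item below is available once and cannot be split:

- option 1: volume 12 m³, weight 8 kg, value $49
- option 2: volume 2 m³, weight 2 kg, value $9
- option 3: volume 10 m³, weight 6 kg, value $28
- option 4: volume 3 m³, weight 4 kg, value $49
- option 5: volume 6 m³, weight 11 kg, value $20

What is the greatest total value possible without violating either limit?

$78

Feasible sets respecting both limits:
- option 2+option 4+option 5: volume 11, weight 17, value 78
- option 3+option 4: volume 13, weight 10, value 77
- option 4+option 5: volume 9, weight 15, value 69
- option 2+option 4: volume 5, weight 6, value 58
Best: $78.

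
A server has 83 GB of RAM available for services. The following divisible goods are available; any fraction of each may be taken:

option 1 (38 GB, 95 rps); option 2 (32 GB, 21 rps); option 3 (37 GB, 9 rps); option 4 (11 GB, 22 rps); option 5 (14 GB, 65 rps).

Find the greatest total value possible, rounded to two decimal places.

Take in order of value per unit:
- option 5 (65/14 per unit): all 14 → value 65, running total 65.00
- option 1 (95/38 per unit): all 38 → value 95, running total 160.00
- option 4 (22/11 per unit): all 11 → value 22, running total 182.00
- option 2 (21/32 per unit): 20 of 32 → value 20×21/32 = 13.1250, running total 195.13
Total 195.13.

195.13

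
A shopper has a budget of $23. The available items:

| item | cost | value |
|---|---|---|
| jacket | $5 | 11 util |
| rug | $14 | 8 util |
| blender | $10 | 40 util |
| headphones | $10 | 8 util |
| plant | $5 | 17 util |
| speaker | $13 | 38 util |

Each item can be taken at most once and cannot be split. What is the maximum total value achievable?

78 util

Check high-value combinations within $23:
- blender+speaker: cost 10+13=23, value 40+38=78
- jacket+blender+plant: cost 5+10+5=20, value 11+40+17=68
- jacket+plant+speaker: cost 5+5+13=23, value 11+17+38=66
Best: 78 util.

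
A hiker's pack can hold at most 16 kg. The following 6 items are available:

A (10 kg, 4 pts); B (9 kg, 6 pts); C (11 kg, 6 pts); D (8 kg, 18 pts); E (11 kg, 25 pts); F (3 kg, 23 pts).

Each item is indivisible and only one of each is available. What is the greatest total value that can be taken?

48 pts

Check high-value combinations within 16 kg:
- E+F: weight 11+3=14, value 25+23=48
- D+F: weight 8+3=11, value 18+23=41
- B+F: weight 9+3=12, value 6+23=29
- C+F: weight 11+3=14, value 6+23=29
- A+F: weight 10+3=13, value 4+23=27
Best: 48 pts.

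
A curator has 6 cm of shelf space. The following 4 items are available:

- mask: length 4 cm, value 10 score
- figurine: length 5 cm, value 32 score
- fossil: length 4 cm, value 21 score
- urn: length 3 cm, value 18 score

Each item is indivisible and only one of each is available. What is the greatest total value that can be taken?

32 score

Check high-value combinations within 6 cm:
- figurine: length 5, value 32
- fossil: length 4, value 21
- urn: length 3, value 18
Best: 32 score.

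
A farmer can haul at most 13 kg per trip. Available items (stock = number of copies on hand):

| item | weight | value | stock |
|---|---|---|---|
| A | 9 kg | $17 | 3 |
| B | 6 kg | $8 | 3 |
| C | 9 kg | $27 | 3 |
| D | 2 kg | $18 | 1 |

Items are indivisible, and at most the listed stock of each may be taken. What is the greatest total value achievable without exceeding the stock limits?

Top feasible selections:
- 1×C + 1×D: weight 11, value 45
- 1×A + 1×D: weight 11, value 35
- 1×C: weight 9, value 27
Best: $45.

$45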